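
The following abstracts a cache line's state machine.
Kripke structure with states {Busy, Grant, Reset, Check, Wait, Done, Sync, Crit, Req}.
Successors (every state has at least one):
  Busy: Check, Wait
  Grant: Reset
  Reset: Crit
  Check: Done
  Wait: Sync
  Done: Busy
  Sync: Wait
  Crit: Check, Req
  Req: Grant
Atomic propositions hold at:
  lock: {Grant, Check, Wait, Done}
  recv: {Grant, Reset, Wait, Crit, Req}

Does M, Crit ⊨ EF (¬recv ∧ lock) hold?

Sat(¬recv) = {Busy, Check, Done, Sync}
Sat(¬recv ∧ lock) = {Check, Done}
EF (¬recv ∧ lock): least fixpoint, start Z0 = {Check, Done}, add states with some successor in Z. Z1 = {Busy, Check, Done, Crit}; Z2 = {Busy, Reset, Check, Done, Crit}; Z3 = {Busy, Grant, Reset, Check, Done, Crit}; Z4 = {Busy, Grant, Reset, Check, Done, Crit, Req}; fixed.
Sat(EF (¬recv ∧ lock)) = {Busy, Grant, Reset, Check, Done, Crit, Req}
Crit ∈ Sat(EF (¬recv ∧ lock)) = {Busy, Grant, Reset, Check, Done, Crit, Req}, so the formula holds at Crit.

Yes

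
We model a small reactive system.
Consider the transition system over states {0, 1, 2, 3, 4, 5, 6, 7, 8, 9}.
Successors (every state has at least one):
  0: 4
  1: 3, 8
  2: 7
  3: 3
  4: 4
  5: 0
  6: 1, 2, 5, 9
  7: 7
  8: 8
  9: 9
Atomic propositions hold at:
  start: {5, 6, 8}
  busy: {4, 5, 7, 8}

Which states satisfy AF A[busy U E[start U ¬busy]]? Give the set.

{0, 1, 2, 3, 5, 6, 9}

Sat(¬busy) = {0, 1, 2, 3, 6, 9}
E[start U ¬busy]: least fixpoint, start Z0 = Sat(¬busy) = {0, 1, 2, 3, 6, 9}, add states in Sat(start) with some successor in Z. Z1 = {0, 1, 2, 3, 5, 6, 9}; fixed.
Sat(E[start U ¬busy]) = {0, 1, 2, 3, 5, 6, 9}
A[busy U E[start U ¬busy]]: least fixpoint, start Z0 = Sat(E[start U ¬busy]) = {0, 1, 2, 3, 5, 6, 9}, add states in Sat(busy) with every successor in Z. Already a fixed point.
Sat(A[busy U E[start U ¬busy]]) = {0, 1, 2, 3, 5, 6, 9}
AF A[busy U E[start U ¬busy]]: least fixpoint, start Z0 = {0, 1, 2, 3, 5, 6, 9}, add states with every successor in Z. Already a fixed point.
Sat(AF A[busy U E[start U ¬busy]]) = {0, 1, 2, 3, 5, 6, 9}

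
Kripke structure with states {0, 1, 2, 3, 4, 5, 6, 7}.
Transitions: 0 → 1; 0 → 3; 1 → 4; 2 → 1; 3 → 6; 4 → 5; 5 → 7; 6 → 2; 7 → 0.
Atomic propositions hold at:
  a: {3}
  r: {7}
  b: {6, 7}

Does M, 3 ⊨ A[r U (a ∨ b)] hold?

Yes

Sat(a ∨ b) = {3, 6, 7}
A[r U (a ∨ b)]: least fixpoint, start Z0 = Sat((a ∨ b)) = {3, 6, 7}, add states in Sat(r) with every successor in Z. Already a fixed point.
Sat(A[r U (a ∨ b)]) = {3, 6, 7}
3 ∈ Sat(A[r U (a ∨ b)]) = {3, 6, 7}, so the formula holds at 3.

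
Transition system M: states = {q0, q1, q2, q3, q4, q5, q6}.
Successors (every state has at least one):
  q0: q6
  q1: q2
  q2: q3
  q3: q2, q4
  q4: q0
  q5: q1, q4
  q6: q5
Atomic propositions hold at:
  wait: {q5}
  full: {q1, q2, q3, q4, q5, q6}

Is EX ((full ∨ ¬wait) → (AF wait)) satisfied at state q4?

Yes

Sat(¬wait) = {q0, q1, q2, q3, q4, q6}
Sat(full ∨ ¬wait) = {q0, q1, q2, q3, q4, q5, q6}
AF wait: least fixpoint, start Z0 = {q5}, add states with every successor in Z. Z1 = {q5, q6}; Z2 = {q0, q5, q6}; Z3 = {q0, q4, q5, q6}; fixed.
Sat(AF wait) = {q0, q4, q5, q6}
Sat((full ∨ ¬wait) → (AF wait)) = {q0, q4, q5, q6}
Sat(EX ((full ∨ ¬wait) → (AF wait))) = {s : some successor in {q0, q4, q5, q6}} = {q0, q3, q4, q5, q6}
q4 ∈ Sat(EX ((full ∨ ¬wait) → (AF wait))) = {q0, q3, q4, q5, q6}, so the formula holds at q4.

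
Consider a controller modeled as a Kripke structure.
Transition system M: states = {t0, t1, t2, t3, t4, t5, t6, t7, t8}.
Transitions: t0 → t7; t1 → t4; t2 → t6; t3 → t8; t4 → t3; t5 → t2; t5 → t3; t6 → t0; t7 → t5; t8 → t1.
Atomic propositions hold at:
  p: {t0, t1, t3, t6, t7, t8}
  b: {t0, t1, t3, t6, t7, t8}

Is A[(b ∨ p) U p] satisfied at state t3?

Sat(b ∨ p) = {t0, t1, t3, t6, t7, t8}
A[(b ∨ p) U p]: least fixpoint, start Z0 = Sat(p) = {t0, t1, t3, t6, t7, t8}, add states in Sat(b ∨ p) with every successor in Z. Already a fixed point.
Sat(A[(b ∨ p) U p]) = {t0, t1, t3, t6, t7, t8}
t3 ∈ Sat(A[(b ∨ p) U p]) = {t0, t1, t3, t6, t7, t8}, so the formula holds at t3.

Yes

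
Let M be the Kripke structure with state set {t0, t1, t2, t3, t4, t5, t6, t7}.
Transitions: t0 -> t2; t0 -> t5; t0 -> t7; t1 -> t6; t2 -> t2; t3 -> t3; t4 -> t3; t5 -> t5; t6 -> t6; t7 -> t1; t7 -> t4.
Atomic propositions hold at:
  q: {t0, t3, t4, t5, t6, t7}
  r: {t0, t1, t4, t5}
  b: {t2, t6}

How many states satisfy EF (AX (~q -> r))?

Sat(~q) = {t1, t2}
Sat(~q -> r) = {t0, t1, t3, t4, t5, t6, t7}
Sat(AX (~q -> r)) = {s : every successor in {t0, t1, t3, t4, t5, t6, t7}} = {t1, t3, t4, t5, t6, t7}
EF (AX (~q -> r)): least fixpoint, start Z0 = {t1, t3, t4, t5, t6, t7}, add states with some successor in Z. Z1 = {t0, t1, t3, t4, t5, t6, t7}; fixed.
Sat(EF (AX (~q -> r))) = {t0, t1, t3, t4, t5, t6, t7}
|Sat(EF (AX (~q -> r)))| = |{t0, t1, t3, t4, t5, t6, t7}| = 7.

7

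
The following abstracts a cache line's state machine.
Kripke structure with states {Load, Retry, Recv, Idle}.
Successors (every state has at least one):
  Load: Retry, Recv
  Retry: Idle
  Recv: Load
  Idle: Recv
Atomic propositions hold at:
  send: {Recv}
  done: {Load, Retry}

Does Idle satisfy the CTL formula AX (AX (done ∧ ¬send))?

Sat(¬send) = {Load, Retry, Idle}
Sat(done ∧ ¬send) = {Load, Retry}
Sat(AX (done ∧ ¬send)) = {s : every successor in {Load, Retry}} = {Recv}
Sat(AX (AX (done ∧ ¬send))) = {s : every successor in {Recv}} = {Idle}
Idle ∈ Sat(AX (AX (done ∧ ¬send))) = {Idle}, so the formula holds at Idle.

Yes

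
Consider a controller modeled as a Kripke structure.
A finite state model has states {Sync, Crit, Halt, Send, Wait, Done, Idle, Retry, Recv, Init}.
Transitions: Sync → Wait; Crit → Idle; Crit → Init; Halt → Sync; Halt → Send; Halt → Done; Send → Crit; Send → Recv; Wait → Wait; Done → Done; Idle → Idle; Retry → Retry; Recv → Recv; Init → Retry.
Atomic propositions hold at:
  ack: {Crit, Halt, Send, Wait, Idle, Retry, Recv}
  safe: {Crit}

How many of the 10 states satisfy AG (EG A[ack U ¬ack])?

Sat(¬ack) = {Sync, Done, Init}
A[ack U ¬ack]: least fixpoint, start Z0 = Sat(¬ack) = {Sync, Done, Init}, add states in Sat(ack) with every successor in Z. Already a fixed point.
Sat(A[ack U ¬ack]) = {Sync, Done, Init}
EG A[ack U ¬ack]: greatest fixpoint, start Z0 = {Sync, Done, Init}, keep only states in Sat with some successor in Z. Z1 = {Done}; fixed.
Sat(EG A[ack U ¬ack]) = {Done}
AG (EG A[ack U ¬ack]): greatest fixpoint, start Z0 = {Done}, keep only states in Sat with every successor in Z. Already a fixed point.
Sat(AG (EG A[ack U ¬ack])) = {Done}
|Sat(AG (EG A[ack U ¬ack]))| = |{Done}| = 1.

1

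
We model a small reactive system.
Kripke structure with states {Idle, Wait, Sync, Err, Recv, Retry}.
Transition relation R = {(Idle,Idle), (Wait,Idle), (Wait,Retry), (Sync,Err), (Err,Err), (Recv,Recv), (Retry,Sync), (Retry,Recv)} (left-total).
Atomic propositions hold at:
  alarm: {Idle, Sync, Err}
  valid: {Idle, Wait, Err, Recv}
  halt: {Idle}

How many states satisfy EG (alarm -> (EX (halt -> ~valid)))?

5

Sat(~valid) = {Sync, Retry}
Sat(halt -> ~valid) = {Wait, Sync, Err, Recv, Retry}
Sat(EX (halt -> ~valid)) = {s : some successor in {Wait, Sync, Err, Recv, Retry}} = {Wait, Sync, Err, Recv, Retry}
Sat(alarm -> (EX (halt -> ~valid))) = {Wait, Sync, Err, Recv, Retry}
EG (alarm -> (EX (halt -> ~valid))): greatest fixpoint, start Z0 = {Wait, Sync, Err, Recv, Retry}, keep only states in Sat with some successor in Z. Already a fixed point.
Sat(EG (alarm -> (EX (halt -> ~valid)))) = {Wait, Sync, Err, Recv, Retry}
|Sat(EG (alarm -> (EX (halt -> ~valid))))| = |{Wait, Sync, Err, Recv, Retry}| = 5.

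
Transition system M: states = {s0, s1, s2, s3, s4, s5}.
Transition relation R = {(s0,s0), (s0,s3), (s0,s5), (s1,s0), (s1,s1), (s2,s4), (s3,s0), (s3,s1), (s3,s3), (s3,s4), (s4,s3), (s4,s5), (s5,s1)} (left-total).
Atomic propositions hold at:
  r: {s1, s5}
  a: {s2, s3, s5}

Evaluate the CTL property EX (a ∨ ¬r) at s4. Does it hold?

Yes

Sat(¬r) = {s0, s2, s3, s4}
Sat(a ∨ ¬r) = {s0, s2, s3, s4, s5}
Sat(EX (a ∨ ¬r)) = {s : some successor in {s0, s2, s3, s4, s5}} = {s0, s1, s2, s3, s4}
s4 ∈ Sat(EX (a ∨ ¬r)) = {s0, s1, s2, s3, s4}, so the formula holds at s4.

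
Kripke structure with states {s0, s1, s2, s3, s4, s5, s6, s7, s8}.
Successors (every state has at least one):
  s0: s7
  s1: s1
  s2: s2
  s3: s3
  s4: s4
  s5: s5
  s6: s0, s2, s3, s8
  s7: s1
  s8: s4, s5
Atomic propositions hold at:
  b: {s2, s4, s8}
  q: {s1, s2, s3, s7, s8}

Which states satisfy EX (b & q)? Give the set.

{s2, s6}

Sat(b & q) = {s2, s8}
Sat(EX (b & q)) = {s : some successor in {s2, s8}} = {s2, s6}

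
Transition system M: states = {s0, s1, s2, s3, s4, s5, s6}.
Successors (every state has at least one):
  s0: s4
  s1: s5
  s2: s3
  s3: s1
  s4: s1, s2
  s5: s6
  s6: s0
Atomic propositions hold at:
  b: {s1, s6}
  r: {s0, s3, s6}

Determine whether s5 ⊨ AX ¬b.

No

Sat(¬b) = {s0, s2, s3, s4, s5}
Sat(AX ¬b) = {s : every successor in {s0, s2, s3, s4, s5}} = {s0, s1, s2, s6}
s5 ∉ Sat(AX ¬b) = {s0, s1, s2, s6}, so the formula does not hold at s5.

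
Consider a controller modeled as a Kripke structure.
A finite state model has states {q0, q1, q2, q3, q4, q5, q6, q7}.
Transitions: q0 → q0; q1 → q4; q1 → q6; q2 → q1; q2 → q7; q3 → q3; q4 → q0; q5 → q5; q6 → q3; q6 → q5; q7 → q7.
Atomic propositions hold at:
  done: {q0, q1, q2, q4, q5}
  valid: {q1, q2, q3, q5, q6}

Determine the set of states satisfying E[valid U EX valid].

{q1, q2, q3, q5, q6}

Sat(EX valid) = {s : some successor in {q1, q2, q3, q5, q6}} = {q1, q2, q3, q5, q6}
E[valid U EX valid]: least fixpoint, start Z0 = Sat(EX valid) = {q1, q2, q3, q5, q6}, add states in Sat(valid) with some successor in Z. Already a fixed point.
Sat(E[valid U EX valid]) = {q1, q2, q3, q5, q6}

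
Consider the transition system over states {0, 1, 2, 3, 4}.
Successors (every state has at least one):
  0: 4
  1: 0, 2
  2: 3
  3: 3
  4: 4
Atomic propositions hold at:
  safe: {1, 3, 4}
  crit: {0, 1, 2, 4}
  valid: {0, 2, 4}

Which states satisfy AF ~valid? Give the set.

{1, 2, 3}

Sat(~valid) = {1, 3}
AF ~valid: least fixpoint, start Z0 = {1, 3}, add states with every successor in Z. Z1 = {1, 2, 3}; fixed.
Sat(AF ~valid) = {1, 2, 3}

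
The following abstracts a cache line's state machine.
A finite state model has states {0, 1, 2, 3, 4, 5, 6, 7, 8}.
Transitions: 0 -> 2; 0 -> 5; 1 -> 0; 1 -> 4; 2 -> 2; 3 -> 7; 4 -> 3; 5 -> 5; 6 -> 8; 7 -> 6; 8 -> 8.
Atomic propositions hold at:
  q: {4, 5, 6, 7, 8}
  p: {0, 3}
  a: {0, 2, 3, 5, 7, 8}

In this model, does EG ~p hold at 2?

Yes

Sat(~p) = {1, 2, 4, 5, 6, 7, 8}
EG ~p: greatest fixpoint, start Z0 = {1, 2, 4, 5, 6, 7, 8}, keep only states in Sat with some successor in Z. Z1 = {1, 2, 5, 6, 7, 8}; Z2 = {2, 5, 6, 7, 8}; fixed.
Sat(EG ~p) = {2, 5, 6, 7, 8}
2 ∈ Sat(EG ~p) = {2, 5, 6, 7, 8}, so the formula holds at 2.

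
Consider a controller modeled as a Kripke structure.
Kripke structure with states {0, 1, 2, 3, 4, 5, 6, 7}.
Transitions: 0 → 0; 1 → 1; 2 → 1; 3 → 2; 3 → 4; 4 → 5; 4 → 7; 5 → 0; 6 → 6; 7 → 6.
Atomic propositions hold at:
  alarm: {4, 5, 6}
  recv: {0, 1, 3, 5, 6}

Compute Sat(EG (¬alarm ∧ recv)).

{0, 1}

Sat(¬alarm) = {0, 1, 2, 3, 7}
Sat(¬alarm ∧ recv) = {0, 1, 3}
EG (¬alarm ∧ recv): greatest fixpoint, start Z0 = {0, 1, 3}, keep only states in Sat with some successor in Z. Z1 = {0, 1}; fixed.
Sat(EG (¬alarm ∧ recv)) = {0, 1}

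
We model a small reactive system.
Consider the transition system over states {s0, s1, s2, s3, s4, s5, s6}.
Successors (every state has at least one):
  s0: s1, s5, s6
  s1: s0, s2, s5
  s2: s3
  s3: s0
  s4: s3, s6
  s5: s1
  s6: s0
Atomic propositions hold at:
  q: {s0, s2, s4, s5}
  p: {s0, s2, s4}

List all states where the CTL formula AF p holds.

{s0, s2, s3, s4, s6}

AF p: least fixpoint, start Z0 = {s0, s2, s4}, add states with every successor in Z. Z1 = {s0, s2, s3, s4, s6}; fixed.
Sat(AF p) = {s0, s2, s3, s4, s6}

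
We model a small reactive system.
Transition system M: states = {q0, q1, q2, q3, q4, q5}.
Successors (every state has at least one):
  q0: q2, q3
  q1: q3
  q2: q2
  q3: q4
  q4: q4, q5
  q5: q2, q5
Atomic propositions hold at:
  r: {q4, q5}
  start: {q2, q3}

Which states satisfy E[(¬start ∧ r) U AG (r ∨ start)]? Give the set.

{q2, q3, q4, q5}

Sat(¬start) = {q0, q1, q4, q5}
Sat(¬start ∧ r) = {q4, q5}
Sat(r ∨ start) = {q2, q3, q4, q5}
AG (r ∨ start): greatest fixpoint, start Z0 = {q2, q3, q4, q5}, keep only states in Sat with every successor in Z. Already a fixed point.
Sat(AG (r ∨ start)) = {q2, q3, q4, q5}
E[(¬start ∧ r) U AG (r ∨ start)]: least fixpoint, start Z0 = Sat(AG (r ∨ start)) = {q2, q3, q4, q5}, add states in Sat(¬start ∧ r) with some successor in Z. Already a fixed point.
Sat(E[(¬start ∧ r) U AG (r ∨ start)]) = {q2, q3, q4, q5}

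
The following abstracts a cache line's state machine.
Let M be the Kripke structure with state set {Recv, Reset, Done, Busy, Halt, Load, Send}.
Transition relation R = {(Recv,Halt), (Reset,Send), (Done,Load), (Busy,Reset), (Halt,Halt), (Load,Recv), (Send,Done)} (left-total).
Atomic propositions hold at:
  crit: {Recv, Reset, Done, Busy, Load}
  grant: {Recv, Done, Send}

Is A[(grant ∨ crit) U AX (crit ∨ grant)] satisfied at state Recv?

No

Sat(grant ∨ crit) = {Recv, Reset, Done, Busy, Load, Send}
Sat(crit ∨ grant) = {Recv, Reset, Done, Busy, Load, Send}
Sat(AX (crit ∨ grant)) = {s : every successor in {Recv, Reset, Done, Busy, Load, Send}} = {Reset, Done, Busy, Load, Send}
A[(grant ∨ crit) U AX (crit ∨ grant)]: least fixpoint, start Z0 = Sat(AX (crit ∨ grant)) = {Reset, Done, Busy, Load, Send}, add states in Sat(grant ∨ crit) with every successor in Z. Already a fixed point.
Sat(A[(grant ∨ crit) U AX (crit ∨ grant)]) = {Reset, Done, Busy, Load, Send}
Recv ∉ Sat(A[(grant ∨ crit) U AX (crit ∨ grant)]) = {Reset, Done, Busy, Load, Send}, so the formula does not hold at Recv.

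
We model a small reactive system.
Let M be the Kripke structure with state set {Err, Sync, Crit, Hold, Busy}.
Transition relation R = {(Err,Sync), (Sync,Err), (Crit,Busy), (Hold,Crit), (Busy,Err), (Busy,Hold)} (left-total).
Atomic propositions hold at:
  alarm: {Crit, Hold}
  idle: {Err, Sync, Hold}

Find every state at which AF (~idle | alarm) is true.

{Crit, Hold, Busy}

Sat(~idle) = {Crit, Busy}
Sat(~idle | alarm) = {Crit, Hold, Busy}
AF (~idle | alarm): least fixpoint, start Z0 = {Crit, Hold, Busy}, add states with every successor in Z. Already a fixed point.
Sat(AF (~idle | alarm)) = {Crit, Hold, Busy}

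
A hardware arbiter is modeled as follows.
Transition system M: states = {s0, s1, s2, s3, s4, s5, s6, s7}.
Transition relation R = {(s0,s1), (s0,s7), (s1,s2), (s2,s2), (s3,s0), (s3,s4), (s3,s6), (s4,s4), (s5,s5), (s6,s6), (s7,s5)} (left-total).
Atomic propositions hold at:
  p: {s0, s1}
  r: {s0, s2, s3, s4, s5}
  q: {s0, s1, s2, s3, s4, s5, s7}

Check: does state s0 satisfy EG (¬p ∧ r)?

Sat(¬p) = {s2, s3, s4, s5, s6, s7}
Sat(¬p ∧ r) = {s2, s3, s4, s5}
EG (¬p ∧ r): greatest fixpoint, start Z0 = {s2, s3, s4, s5}, keep only states in Sat with some successor in Z. Already a fixed point.
Sat(EG (¬p ∧ r)) = {s2, s3, s4, s5}
s0 ∉ Sat(EG (¬p ∧ r)) = {s2, s3, s4, s5}, so the formula does not hold at s0.

No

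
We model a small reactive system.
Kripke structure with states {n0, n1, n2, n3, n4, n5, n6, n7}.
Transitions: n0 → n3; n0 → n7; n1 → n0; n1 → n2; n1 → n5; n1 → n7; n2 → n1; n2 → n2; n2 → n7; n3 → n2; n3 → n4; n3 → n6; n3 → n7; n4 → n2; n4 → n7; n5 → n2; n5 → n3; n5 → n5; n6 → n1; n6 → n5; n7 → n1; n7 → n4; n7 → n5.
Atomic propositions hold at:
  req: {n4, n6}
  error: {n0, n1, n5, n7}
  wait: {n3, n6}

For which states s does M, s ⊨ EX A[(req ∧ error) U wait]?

{n0, n3, n5}

Sat(req ∧ error) = ∅
A[(req ∧ error) U wait]: least fixpoint, start Z0 = Sat(wait) = {n3, n6}, add states in Sat(req ∧ error) with every successor in Z. Already a fixed point.
Sat(A[(req ∧ error) U wait]) = {n3, n6}
Sat(EX A[(req ∧ error) U wait]) = {s : some successor in {n3, n6}} = {n0, n3, n5}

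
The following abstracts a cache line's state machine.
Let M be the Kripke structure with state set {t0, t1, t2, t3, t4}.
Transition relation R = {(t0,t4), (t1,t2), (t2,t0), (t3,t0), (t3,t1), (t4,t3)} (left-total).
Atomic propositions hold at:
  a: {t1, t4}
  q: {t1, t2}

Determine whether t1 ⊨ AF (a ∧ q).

Sat(a ∧ q) = {t1}
AF (a ∧ q): least fixpoint, start Z0 = {t1}, add states with every successor in Z. Already a fixed point.
Sat(AF (a ∧ q)) = {t1}
t1 ∈ Sat(AF (a ∧ q)) = {t1}, so the formula holds at t1.

Yes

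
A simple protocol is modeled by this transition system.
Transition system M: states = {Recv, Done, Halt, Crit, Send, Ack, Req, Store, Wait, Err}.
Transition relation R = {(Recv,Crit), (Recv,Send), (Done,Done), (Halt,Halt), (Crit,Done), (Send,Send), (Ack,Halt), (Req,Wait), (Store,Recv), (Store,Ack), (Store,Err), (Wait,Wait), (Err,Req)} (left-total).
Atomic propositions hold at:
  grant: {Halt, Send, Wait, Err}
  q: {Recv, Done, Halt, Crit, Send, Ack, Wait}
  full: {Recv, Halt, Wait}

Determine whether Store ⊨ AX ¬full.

No

Sat(¬full) = {Done, Crit, Send, Ack, Req, Store, Err}
Sat(AX ¬full) = {s : every successor in {Done, Crit, Send, Ack, Req, Store, Err}} = {Recv, Done, Crit, Send, Err}
Store ∉ Sat(AX ¬full) = {Recv, Done, Crit, Send, Err}, so the formula does not hold at Store.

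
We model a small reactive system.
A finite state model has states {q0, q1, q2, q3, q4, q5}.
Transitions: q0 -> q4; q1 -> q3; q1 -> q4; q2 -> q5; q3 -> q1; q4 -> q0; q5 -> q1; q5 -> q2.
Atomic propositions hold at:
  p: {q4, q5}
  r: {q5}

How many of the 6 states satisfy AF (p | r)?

Sat(p | r) = {q4, q5}
AF (p | r): least fixpoint, start Z0 = {q4, q5}, add states with every successor in Z. Z1 = {q0, q2, q4, q5}; fixed.
Sat(AF (p | r)) = {q0, q2, q4, q5}
|Sat(AF (p | r))| = |{q0, q2, q4, q5}| = 4.

4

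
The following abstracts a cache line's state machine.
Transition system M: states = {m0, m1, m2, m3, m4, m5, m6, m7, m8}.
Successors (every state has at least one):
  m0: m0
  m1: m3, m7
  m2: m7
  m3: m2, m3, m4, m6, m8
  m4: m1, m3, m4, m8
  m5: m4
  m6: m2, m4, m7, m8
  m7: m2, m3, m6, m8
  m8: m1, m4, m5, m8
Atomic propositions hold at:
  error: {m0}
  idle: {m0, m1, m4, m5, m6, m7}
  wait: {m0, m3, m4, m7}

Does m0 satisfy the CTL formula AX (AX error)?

Yes

Sat(AX error) = {s : every successor in {m0}} = {m0}
Sat(AX (AX error)) = {s : every successor in {m0}} = {m0}
m0 ∈ Sat(AX (AX error)) = {m0}, so the formula holds at m0.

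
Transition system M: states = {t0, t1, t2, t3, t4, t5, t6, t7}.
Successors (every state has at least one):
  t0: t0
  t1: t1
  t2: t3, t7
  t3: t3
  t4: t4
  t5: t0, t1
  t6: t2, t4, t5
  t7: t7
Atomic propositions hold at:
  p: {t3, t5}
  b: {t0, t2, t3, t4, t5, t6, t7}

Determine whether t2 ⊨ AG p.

No

AG p: greatest fixpoint, start Z0 = {t3, t5}, keep only states in Sat with every successor in Z. Z1 = {t3}; fixed.
Sat(AG p) = {t3}
t2 ∉ Sat(AG p) = {t3}, so the formula does not hold at t2.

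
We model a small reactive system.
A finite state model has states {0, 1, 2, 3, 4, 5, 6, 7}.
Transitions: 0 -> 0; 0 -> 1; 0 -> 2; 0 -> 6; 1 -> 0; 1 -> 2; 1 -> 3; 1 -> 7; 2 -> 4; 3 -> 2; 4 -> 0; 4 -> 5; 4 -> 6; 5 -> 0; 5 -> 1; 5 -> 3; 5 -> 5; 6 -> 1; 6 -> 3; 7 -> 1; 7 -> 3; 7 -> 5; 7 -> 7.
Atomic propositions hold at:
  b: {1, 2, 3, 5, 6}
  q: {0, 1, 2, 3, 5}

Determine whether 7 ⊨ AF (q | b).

No

Sat(q | b) = {0, 1, 2, 3, 5, 6}
AF (q | b): least fixpoint, start Z0 = {0, 1, 2, 3, 5, 6}, add states with every successor in Z. Z1 = {0, 1, 2, 3, 4, 5, 6}; fixed.
Sat(AF (q | b)) = {0, 1, 2, 3, 4, 5, 6}
7 ∉ Sat(AF (q | b)) = {0, 1, 2, 3, 4, 5, 6}, so the formula does not hold at 7.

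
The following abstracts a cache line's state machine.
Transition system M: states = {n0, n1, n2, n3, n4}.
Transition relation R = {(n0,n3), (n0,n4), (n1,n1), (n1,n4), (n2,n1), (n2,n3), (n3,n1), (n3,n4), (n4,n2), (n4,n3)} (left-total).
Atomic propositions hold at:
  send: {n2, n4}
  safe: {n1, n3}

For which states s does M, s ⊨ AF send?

AF send: least fixpoint, start Z0 = {n2, n4}, add states with every successor in Z. Already a fixed point.
Sat(AF send) = {n2, n4}

{n2, n4}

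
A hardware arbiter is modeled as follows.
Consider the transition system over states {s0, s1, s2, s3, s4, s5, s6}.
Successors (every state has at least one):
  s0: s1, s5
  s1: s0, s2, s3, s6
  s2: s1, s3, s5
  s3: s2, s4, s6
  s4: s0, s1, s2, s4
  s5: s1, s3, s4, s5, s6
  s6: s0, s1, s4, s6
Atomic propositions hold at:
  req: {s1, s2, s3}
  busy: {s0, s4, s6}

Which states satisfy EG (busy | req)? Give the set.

{s0, s1, s2, s3, s4, s6}

Sat(busy | req) = {s0, s1, s2, s3, s4, s6}
EG (busy | req): greatest fixpoint, start Z0 = {s0, s1, s2, s3, s4, s6}, keep only states in Sat with some successor in Z. Already a fixed point.
Sat(EG (busy | req)) = {s0, s1, s2, s3, s4, s6}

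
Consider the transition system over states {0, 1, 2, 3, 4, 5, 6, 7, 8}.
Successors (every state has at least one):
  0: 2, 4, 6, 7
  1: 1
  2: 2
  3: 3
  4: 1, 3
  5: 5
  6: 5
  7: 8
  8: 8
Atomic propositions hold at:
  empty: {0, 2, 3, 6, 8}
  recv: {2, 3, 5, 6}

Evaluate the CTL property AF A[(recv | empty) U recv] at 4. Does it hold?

Sat(recv | empty) = {0, 2, 3, 5, 6, 8}
A[(recv | empty) U recv]: least fixpoint, start Z0 = Sat(recv) = {2, 3, 5, 6}, add states in Sat(recv | empty) with every successor in Z. Already a fixed point.
Sat(A[(recv | empty) U recv]) = {2, 3, 5, 6}
AF A[(recv | empty) U recv]: least fixpoint, start Z0 = {2, 3, 5, 6}, add states with every successor in Z. Already a fixed point.
Sat(AF A[(recv | empty) U recv]) = {2, 3, 5, 6}
4 ∉ Sat(AF A[(recv | empty) U recv]) = {2, 3, 5, 6}, so the formula does not hold at 4.

No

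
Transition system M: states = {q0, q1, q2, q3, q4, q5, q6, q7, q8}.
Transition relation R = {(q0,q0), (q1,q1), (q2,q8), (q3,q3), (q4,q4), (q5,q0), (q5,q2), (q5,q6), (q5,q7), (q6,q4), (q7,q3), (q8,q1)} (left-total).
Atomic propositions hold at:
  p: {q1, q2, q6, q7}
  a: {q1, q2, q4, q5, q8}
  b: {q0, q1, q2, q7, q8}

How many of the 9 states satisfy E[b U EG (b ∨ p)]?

Sat(b ∨ p) = {q0, q1, q2, q6, q7, q8}
EG (b ∨ p): greatest fixpoint, start Z0 = {q0, q1, q2, q6, q7, q8}, keep only states in Sat with some successor in Z. Z1 = {q0, q1, q2, q8}; fixed.
Sat(EG (b ∨ p)) = {q0, q1, q2, q8}
E[b U EG (b ∨ p)]: least fixpoint, start Z0 = Sat(EG (b ∨ p)) = {q0, q1, q2, q8}, add states in Sat(b) with some successor in Z. Already a fixed point.
Sat(E[b U EG (b ∨ p)]) = {q0, q1, q2, q8}
|Sat(E[b U EG (b ∨ p)])| = |{q0, q1, q2, q8}| = 4.

4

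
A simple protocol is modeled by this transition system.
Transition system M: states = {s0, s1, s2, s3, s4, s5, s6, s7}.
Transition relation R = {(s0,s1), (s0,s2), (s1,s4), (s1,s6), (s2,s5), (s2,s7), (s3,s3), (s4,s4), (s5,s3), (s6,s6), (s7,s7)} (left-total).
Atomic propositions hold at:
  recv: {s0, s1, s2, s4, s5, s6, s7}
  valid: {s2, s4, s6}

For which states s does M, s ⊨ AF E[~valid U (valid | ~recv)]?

{s0, s1, s2, s3, s4, s5, s6}

Sat(~valid) = {s0, s1, s3, s5, s7}
Sat(~recv) = {s3}
Sat(valid | ~recv) = {s2, s3, s4, s6}
E[~valid U (valid | ~recv)]: least fixpoint, start Z0 = Sat((valid | ~recv)) = {s2, s3, s4, s6}, add states in Sat(~valid) with some successor in Z. Z1 = {s0, s1, s2, s3, s4, s5, s6}; fixed.
Sat(E[~valid U (valid | ~recv)]) = {s0, s1, s2, s3, s4, s5, s6}
AF E[~valid U (valid | ~recv)]: least fixpoint, start Z0 = {s0, s1, s2, s3, s4, s5, s6}, add states with every successor in Z. Already a fixed point.
Sat(AF E[~valid U (valid | ~recv)]) = {s0, s1, s2, s3, s4, s5, s6}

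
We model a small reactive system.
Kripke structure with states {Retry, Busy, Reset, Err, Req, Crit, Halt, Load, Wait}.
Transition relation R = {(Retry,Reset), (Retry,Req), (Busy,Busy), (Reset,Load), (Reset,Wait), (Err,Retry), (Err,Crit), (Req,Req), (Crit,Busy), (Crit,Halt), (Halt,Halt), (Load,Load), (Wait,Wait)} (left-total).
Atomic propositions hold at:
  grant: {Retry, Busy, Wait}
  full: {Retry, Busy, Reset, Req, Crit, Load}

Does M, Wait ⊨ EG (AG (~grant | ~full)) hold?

Yes

Sat(~grant) = {Reset, Err, Req, Crit, Halt, Load}
Sat(~full) = {Err, Halt, Wait}
Sat(~grant | ~full) = {Reset, Err, Req, Crit, Halt, Load, Wait}
AG (~grant | ~full): greatest fixpoint, start Z0 = {Reset, Err, Req, Crit, Halt, Load, Wait}, keep only states in Sat with every successor in Z. Z1 = {Reset, Req, Halt, Load, Wait}; fixed.
Sat(AG (~grant | ~full)) = {Reset, Req, Halt, Load, Wait}
EG (AG (~grant | ~full)): greatest fixpoint, start Z0 = {Reset, Req, Halt, Load, Wait}, keep only states in Sat with some successor in Z. Already a fixed point.
Sat(EG (AG (~grant | ~full))) = {Reset, Req, Halt, Load, Wait}
Wait ∈ Sat(EG (AG (~grant | ~full))) = {Reset, Req, Halt, Load, Wait}, so the formula holds at Wait.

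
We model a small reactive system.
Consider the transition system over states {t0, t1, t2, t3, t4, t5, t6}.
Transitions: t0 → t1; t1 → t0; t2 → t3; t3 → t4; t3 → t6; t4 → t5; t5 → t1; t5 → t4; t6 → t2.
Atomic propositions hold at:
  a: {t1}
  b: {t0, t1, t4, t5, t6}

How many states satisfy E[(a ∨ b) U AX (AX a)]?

Sat(a ∨ b) = {t0, t1, t4, t5, t6}
Sat(AX a) = {s : every successor in {t1}} = {t0}
Sat(AX (AX a)) = {s : every successor in {t0}} = {t1}
E[(a ∨ b) U AX (AX a)]: least fixpoint, start Z0 = Sat(AX (AX a)) = {t1}, add states in Sat(a ∨ b) with some successor in Z. Z1 = {t0, t1, t5}; Z2 = {t0, t1, t4, t5}; fixed.
Sat(E[(a ∨ b) U AX (AX a)]) = {t0, t1, t4, t5}
|Sat(E[(a ∨ b) U AX (AX a)])| = |{t0, t1, t4, t5}| = 4.

4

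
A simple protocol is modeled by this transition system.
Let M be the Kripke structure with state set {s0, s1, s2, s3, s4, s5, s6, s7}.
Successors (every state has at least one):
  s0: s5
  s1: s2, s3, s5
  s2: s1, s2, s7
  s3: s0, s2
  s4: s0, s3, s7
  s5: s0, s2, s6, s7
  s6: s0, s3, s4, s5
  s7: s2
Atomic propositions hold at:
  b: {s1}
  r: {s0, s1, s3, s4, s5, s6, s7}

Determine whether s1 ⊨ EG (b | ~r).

Sat(~r) = {s2}
Sat(b | ~r) = {s1, s2}
EG (b | ~r): greatest fixpoint, start Z0 = {s1, s2}, keep only states in Sat with some successor in Z. Already a fixed point.
Sat(EG (b | ~r)) = {s1, s2}
s1 ∈ Sat(EG (b | ~r)) = {s1, s2}, so the formula holds at s1.

Yes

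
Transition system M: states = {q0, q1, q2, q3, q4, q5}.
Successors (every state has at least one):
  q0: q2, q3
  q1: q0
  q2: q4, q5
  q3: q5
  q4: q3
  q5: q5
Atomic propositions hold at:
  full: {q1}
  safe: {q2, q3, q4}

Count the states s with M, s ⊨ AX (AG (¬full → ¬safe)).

Sat(¬full) = {q0, q2, q3, q4, q5}
Sat(¬safe) = {q0, q1, q5}
Sat(¬full → ¬safe) = {q0, q1, q5}
AG (¬full → ¬safe): greatest fixpoint, start Z0 = {q0, q1, q5}, keep only states in Sat with every successor in Z. Z1 = {q1, q5}; Z2 = {q5}; fixed.
Sat(AG (¬full → ¬safe)) = {q5}
Sat(AX (AG (¬full → ¬safe))) = {s : every successor in {q5}} = {q3, q5}
|Sat(AX (AG (¬full → ¬safe)))| = |{q3, q5}| = 2.

2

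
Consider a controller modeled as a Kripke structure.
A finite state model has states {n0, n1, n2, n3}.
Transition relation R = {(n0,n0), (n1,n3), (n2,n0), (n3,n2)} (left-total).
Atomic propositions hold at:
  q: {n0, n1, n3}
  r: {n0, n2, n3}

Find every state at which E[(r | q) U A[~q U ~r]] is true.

Sat(r | q) = {n0, n1, n2, n3}
Sat(~q) = {n2}
Sat(~r) = {n1}
A[~q U ~r]: least fixpoint, start Z0 = Sat(~r) = {n1}, add states in Sat(~q) with every successor in Z. Already a fixed point.
Sat(A[~q U ~r]) = {n1}
E[(r | q) U A[~q U ~r]]: least fixpoint, start Z0 = Sat(A[~q U ~r]) = {n1}, add states in Sat(r | q) with some successor in Z. Already a fixed point.
Sat(E[(r | q) U A[~q U ~r]]) = {n1}

{n1}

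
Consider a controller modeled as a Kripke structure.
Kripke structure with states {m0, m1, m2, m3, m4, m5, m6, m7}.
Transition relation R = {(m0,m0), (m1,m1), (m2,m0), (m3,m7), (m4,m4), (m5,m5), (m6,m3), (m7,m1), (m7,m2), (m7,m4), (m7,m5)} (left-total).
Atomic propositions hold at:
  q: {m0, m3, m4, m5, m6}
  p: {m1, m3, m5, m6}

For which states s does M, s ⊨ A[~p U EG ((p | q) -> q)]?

{m0, m2, m3, m4, m5, m6, m7}

Sat(~p) = {m0, m2, m4, m7}
Sat(p | q) = {m0, m1, m3, m4, m5, m6}
Sat((p | q) -> q) = {m0, m2, m3, m4, m5, m6, m7}
EG ((p | q) -> q): greatest fixpoint, start Z0 = {m0, m2, m3, m4, m5, m6, m7}, keep only states in Sat with some successor in Z. Already a fixed point.
Sat(EG ((p | q) -> q)) = {m0, m2, m3, m4, m5, m6, m7}
A[~p U EG ((p | q) -> q)]: least fixpoint, start Z0 = Sat(EG ((p | q) -> q)) = {m0, m2, m3, m4, m5, m6, m7}, add states in Sat(~p) with every successor in Z. Already a fixed point.
Sat(A[~p U EG ((p | q) -> q)]) = {m0, m2, m3, m4, m5, m6, m7}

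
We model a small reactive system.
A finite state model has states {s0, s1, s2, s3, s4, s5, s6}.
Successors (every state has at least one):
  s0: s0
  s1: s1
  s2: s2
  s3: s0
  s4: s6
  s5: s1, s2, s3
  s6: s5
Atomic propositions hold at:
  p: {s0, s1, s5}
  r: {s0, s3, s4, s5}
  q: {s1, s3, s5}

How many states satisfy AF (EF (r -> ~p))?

6

Sat(~p) = {s2, s3, s4, s6}
Sat(r -> ~p) = {s1, s2, s3, s4, s6}
EF (r -> ~p): least fixpoint, start Z0 = {s1, s2, s3, s4, s6}, add states with some successor in Z. Z1 = {s1, s2, s3, s4, s5, s6}; fixed.
Sat(EF (r -> ~p)) = {s1, s2, s3, s4, s5, s6}
AF (EF (r -> ~p)): least fixpoint, start Z0 = {s1, s2, s3, s4, s5, s6}, add states with every successor in Z. Already a fixed point.
Sat(AF (EF (r -> ~p))) = {s1, s2, s3, s4, s5, s6}
|Sat(AF (EF (r -> ~p)))| = |{s1, s2, s3, s4, s5, s6}| = 6.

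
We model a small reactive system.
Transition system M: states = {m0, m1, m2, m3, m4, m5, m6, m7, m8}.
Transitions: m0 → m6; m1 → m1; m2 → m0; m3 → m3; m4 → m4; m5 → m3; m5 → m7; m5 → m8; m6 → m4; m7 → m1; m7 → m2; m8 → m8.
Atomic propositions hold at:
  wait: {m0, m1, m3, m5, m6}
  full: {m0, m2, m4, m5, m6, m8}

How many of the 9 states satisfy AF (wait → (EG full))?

EG full: greatest fixpoint, start Z0 = {m0, m2, m4, m5, m6, m8}, keep only states in Sat with some successor in Z. Already a fixed point.
Sat(EG full) = {m0, m2, m4, m5, m6, m8}
Sat(wait → (EG full)) = {m0, m2, m4, m5, m6, m7, m8}
AF (wait → (EG full)): least fixpoint, start Z0 = {m0, m2, m4, m5, m6, m7, m8}, add states with every successor in Z. Already a fixed point.
Sat(AF (wait → (EG full))) = {m0, m2, m4, m5, m6, m7, m8}
|Sat(AF (wait → (EG full)))| = |{m0, m2, m4, m5, m6, m7, m8}| = 7.

7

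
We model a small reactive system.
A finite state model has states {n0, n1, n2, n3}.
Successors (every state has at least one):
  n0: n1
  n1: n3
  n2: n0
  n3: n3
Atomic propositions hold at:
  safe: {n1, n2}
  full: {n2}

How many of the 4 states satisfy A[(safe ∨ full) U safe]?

Sat(safe ∨ full) = {n1, n2}
A[(safe ∨ full) U safe]: least fixpoint, start Z0 = Sat(safe) = {n1, n2}, add states in Sat(safe ∨ full) with every successor in Z. Already a fixed point.
Sat(A[(safe ∨ full) U safe]) = {n1, n2}
|Sat(A[(safe ∨ full) U safe])| = |{n1, n2}| = 2.

2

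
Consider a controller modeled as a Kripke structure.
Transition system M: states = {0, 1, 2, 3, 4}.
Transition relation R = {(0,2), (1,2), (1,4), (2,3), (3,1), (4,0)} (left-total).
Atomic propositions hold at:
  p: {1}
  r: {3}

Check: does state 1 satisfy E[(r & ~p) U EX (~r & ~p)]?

Yes

Sat(~p) = {0, 2, 3, 4}
Sat(r & ~p) = {3}
Sat(~r) = {0, 1, 2, 4}
Sat(~r & ~p) = {0, 2, 4}
Sat(EX (~r & ~p)) = {s : some successor in {0, 2, 4}} = {0, 1, 4}
E[(r & ~p) U EX (~r & ~p)]: least fixpoint, start Z0 = Sat(EX (~r & ~p)) = {0, 1, 4}, add states in Sat(r & ~p) with some successor in Z. Z1 = {0, 1, 3, 4}; fixed.
Sat(E[(r & ~p) U EX (~r & ~p)]) = {0, 1, 3, 4}
1 ∈ Sat(E[(r & ~p) U EX (~r & ~p)]) = {0, 1, 3, 4}, so the formula holds at 1.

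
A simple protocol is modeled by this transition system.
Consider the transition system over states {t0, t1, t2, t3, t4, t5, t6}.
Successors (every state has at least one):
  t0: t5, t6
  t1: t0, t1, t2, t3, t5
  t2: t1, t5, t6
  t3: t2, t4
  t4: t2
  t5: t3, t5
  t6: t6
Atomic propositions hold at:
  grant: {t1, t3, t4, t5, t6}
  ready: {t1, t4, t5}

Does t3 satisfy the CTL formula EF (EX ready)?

Yes

Sat(EX ready) = {s : some successor in {t1, t4, t5}} = {t0, t1, t2, t3, t5}
EF (EX ready): least fixpoint, start Z0 = {t0, t1, t2, t3, t5}, add states with some successor in Z. Z1 = {t0, t1, t2, t3, t4, t5}; fixed.
Sat(EF (EX ready)) = {t0, t1, t2, t3, t4, t5}
t3 ∈ Sat(EF (EX ready)) = {t0, t1, t2, t3, t4, t5}, so the formula holds at t3.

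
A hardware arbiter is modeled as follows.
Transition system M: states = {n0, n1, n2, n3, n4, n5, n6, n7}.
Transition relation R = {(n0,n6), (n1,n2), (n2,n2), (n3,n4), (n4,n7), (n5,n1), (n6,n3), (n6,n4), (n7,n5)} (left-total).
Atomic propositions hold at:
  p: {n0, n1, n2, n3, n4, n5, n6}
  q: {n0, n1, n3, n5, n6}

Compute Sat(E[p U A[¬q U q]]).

Sat(¬q) = {n2, n4, n7}
A[¬q U q]: least fixpoint, start Z0 = Sat(q) = {n0, n1, n3, n5, n6}, add states in Sat(¬q) with every successor in Z. Z1 = {n0, n1, n3, n5, n6, n7}; Z2 = {n0, n1, n3, n4, n5, n6, n7}; fixed.
Sat(A[¬q U q]) = {n0, n1, n3, n4, n5, n6, n7}
E[p U A[¬q U q]]: least fixpoint, start Z0 = Sat(A[¬q U q]) = {n0, n1, n3, n4, n5, n6, n7}, add states in Sat(p) with some successor in Z. Already a fixed point.
Sat(E[p U A[¬q U q]]) = {n0, n1, n3, n4, n5, n6, n7}

{n0, n1, n3, n4, n5, n6, n7}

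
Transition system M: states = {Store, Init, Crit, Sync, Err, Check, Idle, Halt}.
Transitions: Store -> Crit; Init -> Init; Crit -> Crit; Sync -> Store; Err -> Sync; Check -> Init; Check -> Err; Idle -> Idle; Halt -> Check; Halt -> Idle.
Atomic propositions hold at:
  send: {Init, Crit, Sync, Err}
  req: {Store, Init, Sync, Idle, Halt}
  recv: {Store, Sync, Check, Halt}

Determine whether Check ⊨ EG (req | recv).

Sat(req | recv) = {Store, Init, Sync, Check, Idle, Halt}
EG (req | recv): greatest fixpoint, start Z0 = {Store, Init, Sync, Check, Idle, Halt}, keep only states in Sat with some successor in Z. Z1 = {Init, Sync, Check, Idle, Halt}; Z2 = {Init, Check, Idle, Halt}; fixed.
Sat(EG (req | recv)) = {Init, Check, Idle, Halt}
Check ∈ Sat(EG (req | recv)) = {Init, Check, Idle, Halt}, so the formula holds at Check.

Yes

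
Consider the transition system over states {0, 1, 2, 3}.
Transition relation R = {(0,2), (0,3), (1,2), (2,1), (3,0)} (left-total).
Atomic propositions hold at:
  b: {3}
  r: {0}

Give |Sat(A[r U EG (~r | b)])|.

Sat(~r) = {1, 2, 3}
Sat(~r | b) = {1, 2, 3}
EG (~r | b): greatest fixpoint, start Z0 = {1, 2, 3}, keep only states in Sat with some successor in Z. Z1 = {1, 2}; fixed.
Sat(EG (~r | b)) = {1, 2}
A[r U EG (~r | b)]: least fixpoint, start Z0 = Sat(EG (~r | b)) = {1, 2}, add states in Sat(r) with every successor in Z. Already a fixed point.
Sat(A[r U EG (~r | b)]) = {1, 2}
|Sat(A[r U EG (~r | b)])| = |{1, 2}| = 2.

2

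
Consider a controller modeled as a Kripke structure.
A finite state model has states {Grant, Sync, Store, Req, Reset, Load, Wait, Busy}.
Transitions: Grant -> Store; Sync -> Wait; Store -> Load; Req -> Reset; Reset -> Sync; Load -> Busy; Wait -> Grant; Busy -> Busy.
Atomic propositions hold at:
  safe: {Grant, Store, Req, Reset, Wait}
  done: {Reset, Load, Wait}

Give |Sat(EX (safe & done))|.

Sat(safe & done) = {Reset, Wait}
Sat(EX (safe & done)) = {s : some successor in {Reset, Wait}} = {Sync, Req}
|Sat(EX (safe & done))| = |{Sync, Req}| = 2.

2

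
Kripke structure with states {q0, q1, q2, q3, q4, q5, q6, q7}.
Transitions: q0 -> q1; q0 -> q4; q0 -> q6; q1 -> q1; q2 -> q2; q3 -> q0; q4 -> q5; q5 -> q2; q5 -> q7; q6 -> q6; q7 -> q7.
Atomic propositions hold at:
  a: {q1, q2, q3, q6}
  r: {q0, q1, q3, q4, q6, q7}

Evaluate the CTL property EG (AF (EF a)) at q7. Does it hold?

EF a: least fixpoint, start Z0 = {q1, q2, q3, q6}, add states with some successor in Z. Z1 = {q0, q1, q2, q3, q5, q6}; Z2 = {q0, q1, q2, q3, q4, q5, q6}; fixed.
Sat(EF a) = {q0, q1, q2, q3, q4, q5, q6}
AF (EF a): least fixpoint, start Z0 = {q0, q1, q2, q3, q4, q5, q6}, add states with every successor in Z. Already a fixed point.
Sat(AF (EF a)) = {q0, q1, q2, q3, q4, q5, q6}
EG (AF (EF a)): greatest fixpoint, start Z0 = {q0, q1, q2, q3, q4, q5, q6}, keep only states in Sat with some successor in Z. Already a fixed point.
Sat(EG (AF (EF a))) = {q0, q1, q2, q3, q4, q5, q6}
q7 ∉ Sat(EG (AF (EF a))) = {q0, q1, q2, q3, q4, q5, q6}, so the formula does not hold at q7.

No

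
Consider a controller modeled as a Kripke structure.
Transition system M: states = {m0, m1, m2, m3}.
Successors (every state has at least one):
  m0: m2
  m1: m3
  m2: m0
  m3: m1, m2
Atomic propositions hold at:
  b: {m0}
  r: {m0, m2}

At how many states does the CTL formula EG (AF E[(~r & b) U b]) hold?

Sat(~r) = {m1, m3}
Sat(~r & b) = ∅
E[(~r & b) U b]: least fixpoint, start Z0 = Sat(b) = {m0}, add states in Sat(~r & b) with some successor in Z. Already a fixed point.
Sat(E[(~r & b) U b]) = {m0}
AF E[(~r & b) U b]: least fixpoint, start Z0 = {m0}, add states with every successor in Z. Z1 = {m0, m2}; fixed.
Sat(AF E[(~r & b) U b]) = {m0, m2}
EG (AF E[(~r & b) U b]): greatest fixpoint, start Z0 = {m0, m2}, keep only states in Sat with some successor in Z. Already a fixed point.
Sat(EG (AF E[(~r & b) U b])) = {m0, m2}
|Sat(EG (AF E[(~r & b) U b]))| = |{m0, m2}| = 2.

2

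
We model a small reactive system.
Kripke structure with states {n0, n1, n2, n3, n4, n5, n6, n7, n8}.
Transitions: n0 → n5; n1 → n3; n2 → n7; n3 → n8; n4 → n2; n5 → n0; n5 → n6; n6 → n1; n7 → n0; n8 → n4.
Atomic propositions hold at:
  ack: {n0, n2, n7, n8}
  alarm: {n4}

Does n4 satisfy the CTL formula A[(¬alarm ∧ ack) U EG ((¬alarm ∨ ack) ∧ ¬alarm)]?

No

Sat(¬alarm) = {n0, n1, n2, n3, n5, n6, n7, n8}
Sat(¬alarm ∧ ack) = {n0, n2, n7, n8}
Sat(¬alarm ∨ ack) = {n0, n1, n2, n3, n5, n6, n7, n8}
Sat((¬alarm ∨ ack) ∧ ¬alarm) = {n0, n1, n2, n3, n5, n6, n7, n8}
EG ((¬alarm ∨ ack) ∧ ¬alarm): greatest fixpoint, start Z0 = {n0, n1, n2, n3, n5, n6, n7, n8}, keep only states in Sat with some successor in Z. Z1 = {n0, n1, n2, n3, n5, n6, n7}; Z2 = {n0, n1, n2, n5, n6, n7}; Z3 = {n0, n2, n5, n6, n7}; Z4 = {n0, n2, n5, n7}; fixed.
Sat(EG ((¬alarm ∨ ack) ∧ ¬alarm)) = {n0, n2, n5, n7}
A[(¬alarm ∧ ack) U EG ((¬alarm ∨ ack) ∧ ¬alarm)]: least fixpoint, start Z0 = Sat(EG ((¬alarm ∨ ack) ∧ ¬alarm)) = {n0, n2, n5, n7}, add states in Sat(¬alarm ∧ ack) with every successor in Z. Already a fixed point.
Sat(A[(¬alarm ∧ ack) U EG ((¬alarm ∨ ack) ∧ ¬alarm)]) = {n0, n2, n5, n7}
n4 ∉ Sat(A[(¬alarm ∧ ack) U EG ((¬alarm ∨ ack) ∧ ¬alarm)]) = {n0, n2, n5, n7}, so the formula does not hold at n4.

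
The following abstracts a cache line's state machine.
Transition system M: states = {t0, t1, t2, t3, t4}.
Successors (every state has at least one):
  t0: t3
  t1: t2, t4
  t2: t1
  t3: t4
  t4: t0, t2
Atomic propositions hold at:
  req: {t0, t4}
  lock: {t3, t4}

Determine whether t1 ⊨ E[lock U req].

No

E[lock U req]: least fixpoint, start Z0 = Sat(req) = {t0, t4}, add states in Sat(lock) with some successor in Z. Z1 = {t0, t3, t4}; fixed.
Sat(E[lock U req]) = {t0, t3, t4}
t1 ∉ Sat(E[lock U req]) = {t0, t3, t4}, so the formula does not hold at t1.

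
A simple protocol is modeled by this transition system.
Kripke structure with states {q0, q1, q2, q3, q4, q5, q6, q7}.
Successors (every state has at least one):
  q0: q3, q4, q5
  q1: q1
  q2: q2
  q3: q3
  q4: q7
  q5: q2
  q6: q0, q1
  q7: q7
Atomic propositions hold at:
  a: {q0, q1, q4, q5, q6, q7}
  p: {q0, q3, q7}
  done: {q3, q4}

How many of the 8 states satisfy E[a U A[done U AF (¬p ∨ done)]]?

Sat(¬p) = {q1, q2, q4, q5, q6}
Sat(¬p ∨ done) = {q1, q2, q3, q4, q5, q6}
AF (¬p ∨ done): least fixpoint, start Z0 = {q1, q2, q3, q4, q5, q6}, add states with every successor in Z. Z1 = {q0, q1, q2, q3, q4, q5, q6}; fixed.
Sat(AF (¬p ∨ done)) = {q0, q1, q2, q3, q4, q5, q6}
A[done U AF (¬p ∨ done)]: least fixpoint, start Z0 = Sat(AF (¬p ∨ done)) = {q0, q1, q2, q3, q4, q5, q6}, add states in Sat(done) with every successor in Z. Already a fixed point.
Sat(A[done U AF (¬p ∨ done)]) = {q0, q1, q2, q3, q4, q5, q6}
E[a U A[done U AF (¬p ∨ done)]]: least fixpoint, start Z0 = Sat(A[done U AF (¬p ∨ done)]) = {q0, q1, q2, q3, q4, q5, q6}, add states in Sat(a) with some successor in Z. Already a fixed point.
Sat(E[a U A[done U AF (¬p ∨ done)]]) = {q0, q1, q2, q3, q4, q5, q6}
|Sat(E[a U A[done U AF (¬p ∨ done)]])| = |{q0, q1, q2, q3, q4, q5, q6}| = 7.

7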